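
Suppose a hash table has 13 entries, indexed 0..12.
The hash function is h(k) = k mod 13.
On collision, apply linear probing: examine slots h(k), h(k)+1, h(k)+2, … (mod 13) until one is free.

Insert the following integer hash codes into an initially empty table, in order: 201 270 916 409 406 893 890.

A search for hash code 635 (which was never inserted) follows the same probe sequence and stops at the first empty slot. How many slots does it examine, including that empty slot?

201 hashes to 6; slot 6 is free => place at 6.
270 hashes to 10; slot 10 is free => place at 10.
916 hashes to 6; 6 taken => place at 7.
409 hashes to 6; 6,7 taken => place at 8.
406 hashes to 3; slot 3 is free => place at 3.
893 hashes to 9; slot 9 is free => place at 9.
890 hashes to 6; 6,7,8,9,10 taken => place at 11.
Table: [∅, ∅, ∅, 406, ∅, ∅, 201, 916, 409, 893, 270, 890, ∅]
Lookup 635: h=11, probe 11,12 → slot 12 empty, not found.

2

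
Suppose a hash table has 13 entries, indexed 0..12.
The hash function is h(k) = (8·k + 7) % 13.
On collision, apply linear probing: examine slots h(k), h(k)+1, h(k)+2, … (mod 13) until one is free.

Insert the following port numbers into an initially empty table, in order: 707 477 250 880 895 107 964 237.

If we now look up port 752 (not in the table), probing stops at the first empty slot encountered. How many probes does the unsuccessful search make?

6

707 hashes to 8; slot 8 is free => place at 8.
477 hashes to 1; slot 1 is free => place at 1.
250 hashes to 5; slot 5 is free => place at 5.
880 hashes to 1; 1 taken => place at 2.
895 hashes to 4; slot 4 is free => place at 4.
107 hashes to 5; 5 taken => place at 6.
964 hashes to 10; slot 10 is free => place at 10.
237 hashes to 5; 5,6 taken => place at 7.
Table: [—, 477, 880, —, 895, 250, 107, 237, 707, —, 964, —, —]
Lookup 752: h=4, probe 4,5,6,7,8,9 → slot 9 empty, not found.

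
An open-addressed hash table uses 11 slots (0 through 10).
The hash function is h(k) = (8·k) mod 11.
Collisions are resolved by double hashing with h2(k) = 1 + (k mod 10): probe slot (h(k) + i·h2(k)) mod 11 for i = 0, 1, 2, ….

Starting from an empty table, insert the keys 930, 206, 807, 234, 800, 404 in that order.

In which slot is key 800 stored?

930 hashes to 4; slot 4 is free → place at 4.
206 hashes to 9; slot 9 is free → place at 9.
807 hashes to 10; slot 10 is free → place at 10.
234 hashes to 2; slot 2 is free → place at 2.
800 hashes to 9, h2=1; 9,10 taken → place at 0.
404 hashes to 9, h2=5; 9 taken → place at 3.
Table: [800, _, 234, 404, 930, _, _, _, _, 206, 807]

0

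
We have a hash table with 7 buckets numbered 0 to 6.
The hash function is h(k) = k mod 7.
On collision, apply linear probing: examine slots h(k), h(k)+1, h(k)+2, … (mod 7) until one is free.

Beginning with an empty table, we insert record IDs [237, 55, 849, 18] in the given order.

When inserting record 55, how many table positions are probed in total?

2

Insert 237: h=6, slot 6 empty => index 6.
Insert 55: h=6, slot 6 occupied => index 0.
Insert 849: h=2, slot 2 empty => index 2.
Insert 18: h=4, slot 4 empty => index 4.
Table: [55, ., 849, ., 18, ., 237]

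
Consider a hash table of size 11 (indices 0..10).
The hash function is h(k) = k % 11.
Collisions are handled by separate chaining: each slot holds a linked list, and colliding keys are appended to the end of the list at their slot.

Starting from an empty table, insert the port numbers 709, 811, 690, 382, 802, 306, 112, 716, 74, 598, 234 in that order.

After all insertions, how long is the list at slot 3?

709 → bucket 5
811 → bucket 8
690 → bucket 8 (collision)
382 → bucket 8 (collision)
802 → bucket 10
306 → bucket 9
112 → bucket 2
716 → bucket 1
74 → bucket 8 (collision)
598 → bucket 4
234 → bucket 3
Final buckets:
0: -
1: 716
2: 112
3: 234
4: 598
5: 709
6: -
7: -
8: 811 -> 690 -> 382 -> 74
9: 306
10: 802

1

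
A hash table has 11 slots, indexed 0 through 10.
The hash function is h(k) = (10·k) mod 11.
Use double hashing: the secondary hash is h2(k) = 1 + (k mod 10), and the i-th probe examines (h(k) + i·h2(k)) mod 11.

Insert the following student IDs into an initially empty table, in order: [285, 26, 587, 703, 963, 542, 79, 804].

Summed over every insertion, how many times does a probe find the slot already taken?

6

285 hashes to 1; slot 1 is free → place at 1.
26 hashes to 7; slot 7 is free → place at 7.
587 hashes to 7, h2=8; 7 taken → place at 4.
703 hashes to 1, h2=4; 1 taken → place at 5.
963 hashes to 5, h2=4; 5 taken → place at 9.
542 hashes to 8; slot 8 is free → place at 8.
79 hashes to 9, h2=10; 9,8,7 taken → place at 6.
804 hashes to 10; slot 10 is free → place at 10.
Table: [., 285, ., ., 587, 703, 79, 26, 542, 963, 804]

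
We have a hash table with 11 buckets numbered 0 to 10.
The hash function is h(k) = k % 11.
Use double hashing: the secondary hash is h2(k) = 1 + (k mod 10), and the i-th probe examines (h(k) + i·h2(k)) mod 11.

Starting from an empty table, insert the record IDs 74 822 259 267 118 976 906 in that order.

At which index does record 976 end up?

Insert 74: h=8, slot 8 empty => index 8.
Insert 822: h=8, h2=3, slot 8 occupied => index 0.
Insert 259: h=6, slot 6 empty => index 6.
Insert 267: h=3, slot 3 empty => index 3.
Insert 118: h=8, h2=9, slots 8,6 occupied => index 4.
Insert 976: h=8, h2=7, slots 8,4,0 occupied => index 7.
Insert 906: h=4, h2=7, slots 4,0,7,3 occupied => index 10.
Table: [822, _, _, 267, 118, _, 259, 976, 74, _, 906]

7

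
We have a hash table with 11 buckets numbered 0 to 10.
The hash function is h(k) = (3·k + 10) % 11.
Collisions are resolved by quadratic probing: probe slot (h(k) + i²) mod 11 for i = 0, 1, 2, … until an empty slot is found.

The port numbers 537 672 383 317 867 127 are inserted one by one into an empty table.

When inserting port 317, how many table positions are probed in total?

3

537 hashes to 4; slot 4 is free -> place at 4.
672 hashes to 2; slot 2 is free -> place at 2.
383 hashes to 4; 4 taken -> place at 5.
317 hashes to 4; 4,5 taken -> place at 8.
867 hashes to 4; 4,5,8,2 taken -> place at 9.
127 hashes to 6; slot 6 is free -> place at 6.
Table: [∅, ∅, 672, ∅, 537, 383, 127, ∅, 317, 867, ∅]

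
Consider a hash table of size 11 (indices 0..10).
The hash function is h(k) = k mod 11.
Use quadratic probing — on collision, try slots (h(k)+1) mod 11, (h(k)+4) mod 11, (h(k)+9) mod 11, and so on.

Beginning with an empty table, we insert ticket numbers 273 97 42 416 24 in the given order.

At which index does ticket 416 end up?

7

273 hashes to 9; slot 9 is free → place at 9.
97 hashes to 9; 9 taken → place at 10.
42 hashes to 9; 9,10 taken → place at 2.
416 hashes to 9; 9,10,2 taken → place at 7.
24 hashes to 2; 2 taken → place at 3.
Table: [—, —, 42, 24, —, —, —, 416, —, 273, 97]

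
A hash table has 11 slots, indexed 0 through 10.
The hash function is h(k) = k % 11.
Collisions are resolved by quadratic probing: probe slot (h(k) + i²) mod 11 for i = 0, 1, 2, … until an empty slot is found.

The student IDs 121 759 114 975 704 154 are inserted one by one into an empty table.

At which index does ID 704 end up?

121: h=0 => slot 0
759: h=0, probe 0,1 => slot 1
114: h=4 => slot 4
975: h=7 => slot 7
704: h=0, probe 0,1,4,9 => slot 9
154: h=0, probe 0,1,4,9,5 => slot 5
Table: [121, 759, ∅, ∅, 114, 154, ∅, 975, ∅, 704, ∅]

9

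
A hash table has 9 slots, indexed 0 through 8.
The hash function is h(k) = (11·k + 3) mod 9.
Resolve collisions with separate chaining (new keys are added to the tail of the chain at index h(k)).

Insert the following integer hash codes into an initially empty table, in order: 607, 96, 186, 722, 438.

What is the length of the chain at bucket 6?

Insert 607: h=2, bucket 2 empty → new chain.
Insert 96: h=6, bucket 6 empty → new chain.
Insert 186: h=6, bucket 6 nonempty → append to chain.
Insert 722: h=7, bucket 7 empty → new chain.
Insert 438: h=6, bucket 6 nonempty → append to chain.
Final buckets:
0: -
1: -
2: 607
3: -
4: -
5: -
6: 96 -> 186 -> 438
7: 722
8: -

3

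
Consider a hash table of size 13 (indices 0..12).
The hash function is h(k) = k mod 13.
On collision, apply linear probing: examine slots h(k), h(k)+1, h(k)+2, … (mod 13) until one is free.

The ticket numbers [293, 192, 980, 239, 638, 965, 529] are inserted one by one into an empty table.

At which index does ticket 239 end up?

293: h=7 -> slot 7
192: h=10 -> slot 10
980: h=5 -> slot 5
239: h=5, probe 5,6 -> slot 6
638: h=1 -> slot 1
965: h=3 -> slot 3
529: h=9 -> slot 9
Table: [-, 638, -, 965, -, 980, 239, 293, -, 529, 192, -, -]

6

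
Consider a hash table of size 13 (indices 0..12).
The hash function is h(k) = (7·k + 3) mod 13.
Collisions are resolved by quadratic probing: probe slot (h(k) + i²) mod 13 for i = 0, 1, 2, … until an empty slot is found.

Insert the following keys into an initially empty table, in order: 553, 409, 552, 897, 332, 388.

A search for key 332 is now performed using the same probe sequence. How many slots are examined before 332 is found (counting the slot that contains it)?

553: h=0 => slot 0
409: h=6 => slot 6
552: h=6, probe 6,7 => slot 7
897: h=3 => slot 3
332: h=0, probe 0,1 => slot 1
388: h=2 => slot 2
Table: [553, 332, 388, 897, —, —, 409, 552, —, —, —, —, —]
Lookup 332: h=0, probe 0,1 → found at 1.

2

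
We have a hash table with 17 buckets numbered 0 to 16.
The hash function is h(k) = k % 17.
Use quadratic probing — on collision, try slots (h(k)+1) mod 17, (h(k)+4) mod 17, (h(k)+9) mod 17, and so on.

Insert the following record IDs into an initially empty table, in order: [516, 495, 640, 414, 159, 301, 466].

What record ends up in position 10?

516: h=6 → slot 6
495: h=2 → slot 2
640: h=11 → slot 11
414: h=6, probe 6,7 → slot 7
159: h=6, probe 6,7,10 → slot 10
301: h=12 → slot 12
466: h=7, probe 7,8 → slot 8
Table: [∅, ∅, 495, ∅, ∅, ∅, 516, 414, 466, ∅, 159, 640, 301, ∅, ∅, ∅, ∅]

159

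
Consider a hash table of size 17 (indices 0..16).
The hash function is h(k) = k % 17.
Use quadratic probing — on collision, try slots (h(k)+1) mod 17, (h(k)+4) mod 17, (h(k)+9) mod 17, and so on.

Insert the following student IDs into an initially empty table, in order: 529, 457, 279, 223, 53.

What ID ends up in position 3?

223

529 hashes to 2; slot 2 is free => place at 2.
457 hashes to 15; slot 15 is free => place at 15.
279 hashes to 7; slot 7 is free => place at 7.
223 hashes to 2; 2 taken => place at 3.
53 hashes to 2; 2,3 taken => place at 6.
Table: [∅, ∅, 529, 223, ∅, ∅, 53, 279, ∅, ∅, ∅, ∅, ∅, ∅, ∅, 457, ∅]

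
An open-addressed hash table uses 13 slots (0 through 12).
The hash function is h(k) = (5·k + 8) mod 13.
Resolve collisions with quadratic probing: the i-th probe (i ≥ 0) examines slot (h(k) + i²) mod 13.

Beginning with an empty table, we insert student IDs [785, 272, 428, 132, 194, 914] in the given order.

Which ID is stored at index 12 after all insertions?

Insert 785: h=7, slot 7 empty -> index 7.
Insert 272: h=3, slot 3 empty -> index 3.
Insert 428: h=3, slot 3 occupied -> index 4.
Insert 132: h=5, slot 5 empty -> index 5.
Insert 194: h=3, slots 3,4,7 occupied -> index 12.
Insert 914: h=2, slot 2 empty -> index 2.
Table: [-, -, 914, 272, 428, 132, -, 785, -, -, -, -, 194]

194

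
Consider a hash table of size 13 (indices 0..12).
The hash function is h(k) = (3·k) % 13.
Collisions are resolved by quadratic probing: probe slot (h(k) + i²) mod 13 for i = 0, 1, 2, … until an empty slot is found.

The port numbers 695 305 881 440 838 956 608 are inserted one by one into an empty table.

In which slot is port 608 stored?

695 hashes to 5; slot 5 is free => place at 5.
305 hashes to 5; 5 taken => place at 6.
881 hashes to 4; slot 4 is free => place at 4.
440 hashes to 7; slot 7 is free => place at 7.
838 hashes to 5; 5,6 taken => place at 9.
956 hashes to 8; slot 8 is free => place at 8.
608 hashes to 4; 4,5,8 taken => place at 0.
Table: [608, ∅, ∅, ∅, 881, 695, 305, 440, 956, 838, ∅, ∅, ∅]

0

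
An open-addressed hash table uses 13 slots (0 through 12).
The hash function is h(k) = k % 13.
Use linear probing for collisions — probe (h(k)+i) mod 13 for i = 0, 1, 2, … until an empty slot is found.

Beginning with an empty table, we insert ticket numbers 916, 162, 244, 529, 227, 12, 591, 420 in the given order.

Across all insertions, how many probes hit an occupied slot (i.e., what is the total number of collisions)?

8

916: h=6 => slot 6
162: h=6, probe 6,7 => slot 7
244: h=10 => slot 10
529: h=9 => slot 9
227: h=6, probe 6,7,8 => slot 8
12: h=12 => slot 12
591: h=6, probe 6,7,8,9,10,11 => slot 11
420: h=4 => slot 4
Table: [—, —, —, —, 420, —, 916, 162, 227, 529, 244, 591, 12]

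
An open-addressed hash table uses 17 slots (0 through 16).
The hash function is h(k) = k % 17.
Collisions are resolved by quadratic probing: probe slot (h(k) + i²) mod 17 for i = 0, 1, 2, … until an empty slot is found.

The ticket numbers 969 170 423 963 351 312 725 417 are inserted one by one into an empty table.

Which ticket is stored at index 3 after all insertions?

969: h=0 -> slot 0
170: h=0, probe 0,1 -> slot 1
423: h=15 -> slot 15
963: h=11 -> slot 11
351: h=11, probe 11,12 -> slot 12
312: h=6 -> slot 6
725: h=11, probe 11,12,15,3 -> slot 3
417: h=9 -> slot 9
Table: [969, 170, _, 725, _, _, 312, _, _, 417, _, 963, 351, _, _, 423, _]

725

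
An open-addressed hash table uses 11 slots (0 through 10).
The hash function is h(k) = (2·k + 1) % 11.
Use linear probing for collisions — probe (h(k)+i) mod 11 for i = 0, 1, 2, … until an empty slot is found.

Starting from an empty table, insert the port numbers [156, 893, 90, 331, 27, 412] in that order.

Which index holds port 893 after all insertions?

6

Insert 156: h=5, slot 5 empty → index 5.
Insert 893: h=5, slot 5 occupied → index 6.
Insert 90: h=5, slots 5,6 occupied → index 7.
Insert 331: h=3, slot 3 empty → index 3.
Insert 27: h=0, slot 0 empty → index 0.
Insert 412: h=0, slot 0 occupied → index 1.
Table: [27, 412, ∅, 331, ∅, 156, 893, 90, ∅, ∅, ∅]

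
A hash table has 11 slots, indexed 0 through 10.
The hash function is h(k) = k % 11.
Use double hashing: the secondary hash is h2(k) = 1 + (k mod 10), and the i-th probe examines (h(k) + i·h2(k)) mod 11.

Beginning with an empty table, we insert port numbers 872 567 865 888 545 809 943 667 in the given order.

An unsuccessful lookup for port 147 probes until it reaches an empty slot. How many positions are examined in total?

Insert 872: h=3, slot 3 empty → index 3.
Insert 567: h=6, slot 6 empty → index 6.
Insert 865: h=7, slot 7 empty → index 7.
Insert 888: h=8, slot 8 empty → index 8.
Insert 545: h=6, h2=6, slot 6 occupied → index 1.
Insert 809: h=6, h2=10, slot 6 occupied → index 5.
Insert 943: h=8, h2=4, slots 8,1,5 occupied → index 9.
Insert 667: h=7, h2=8, slot 7 occupied → index 4.
Table: [_, 545, _, 872, 667, 809, 567, 865, 888, 943, _]
Lookup 147: h=4, h2=8, probe 4,1,9,6,3,0 → slot 0 empty, not found.

6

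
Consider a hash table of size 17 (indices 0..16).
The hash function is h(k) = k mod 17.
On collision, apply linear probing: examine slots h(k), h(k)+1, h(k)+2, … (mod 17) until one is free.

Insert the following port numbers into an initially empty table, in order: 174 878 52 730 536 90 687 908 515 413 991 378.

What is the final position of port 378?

174 hashes to 4; slot 4 is free → place at 4.
878 hashes to 11; slot 11 is free → place at 11.
52 hashes to 1; slot 1 is free → place at 1.
730 hashes to 16; slot 16 is free → place at 16.
536 hashes to 9; slot 9 is free → place at 9.
90 hashes to 5; slot 5 is free → place at 5.
687 hashes to 7; slot 7 is free → place at 7.
908 hashes to 7; 7 taken → place at 8.
515 hashes to 5; 5 taken → place at 6.
413 hashes to 5; 5,6,7,8,9 taken → place at 10.
991 hashes to 5; 5,6,7,8,9,10,11 taken → place at 12.
378 hashes to 4; 4,5,6,7,8,9,10,11,12 taken → place at 13.
Table: [∅, 52, ∅, ∅, 174, 90, 515, 687, 908, 536, 413, 878, 991, 378, ∅, ∅, 730]

13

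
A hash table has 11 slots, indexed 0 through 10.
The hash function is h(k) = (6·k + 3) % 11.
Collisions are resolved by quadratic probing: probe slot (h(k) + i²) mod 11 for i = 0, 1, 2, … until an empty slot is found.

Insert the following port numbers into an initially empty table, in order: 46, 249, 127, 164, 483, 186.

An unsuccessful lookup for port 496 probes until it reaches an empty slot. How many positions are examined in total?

Insert 46: h=4, slot 4 empty -> index 4.
Insert 249: h=1, slot 1 empty -> index 1.
Insert 127: h=6, slot 6 empty -> index 6.
Insert 164: h=8, slot 8 empty -> index 8.
Insert 483: h=8, slot 8 occupied -> index 9.
Insert 186: h=8, slots 8,9,1,6 occupied -> index 2.
Table: [—, 249, 186, —, 46, —, 127, —, 164, 483, —]
Lookup 496: h=9, probe 9,10 → slot 10 empty, not found.

2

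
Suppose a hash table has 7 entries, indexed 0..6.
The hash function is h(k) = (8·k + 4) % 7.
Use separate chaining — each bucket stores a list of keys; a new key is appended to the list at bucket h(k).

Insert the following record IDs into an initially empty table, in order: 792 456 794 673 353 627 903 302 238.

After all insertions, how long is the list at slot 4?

792 → bucket 5
456 → bucket 5 (collision)
794 → bucket 0
673 → bucket 5 (collision)
353 → bucket 0 (collision)
627 → bucket 1
903 → bucket 4
302 → bucket 5 (collision)
238 → bucket 4 (collision)
Final buckets:
0: 794 -> 353
1: 627
2: .
3: .
4: 903 -> 238
5: 792 -> 456 -> 673 -> 302
6: .

2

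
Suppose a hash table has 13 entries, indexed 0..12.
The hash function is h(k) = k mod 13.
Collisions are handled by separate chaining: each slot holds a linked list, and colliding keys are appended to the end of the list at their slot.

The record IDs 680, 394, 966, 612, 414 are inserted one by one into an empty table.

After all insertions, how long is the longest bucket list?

3

Insert 680: h=4, bucket 4 empty → new chain.
Insert 394: h=4, bucket 4 nonempty → append to chain.
Insert 966: h=4, bucket 4 nonempty → append to chain.
Insert 612: h=1, bucket 1 empty → new chain.
Insert 414: h=11, bucket 11 empty → new chain.
Final buckets:
0: -
1: 612
2: -
3: -
4: 680 -> 394 -> 966
5: -
6: -
7: -
8: -
9: -
10: -
11: 414
12: -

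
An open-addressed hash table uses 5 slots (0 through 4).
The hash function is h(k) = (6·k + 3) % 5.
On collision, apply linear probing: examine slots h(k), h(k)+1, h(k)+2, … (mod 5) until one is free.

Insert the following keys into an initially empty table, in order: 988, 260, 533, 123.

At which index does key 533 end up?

2

Insert 988: h=1, slot 1 empty => index 1.
Insert 260: h=3, slot 3 empty => index 3.
Insert 533: h=1, slot 1 occupied => index 2.
Insert 123: h=1, slots 1,2,3 occupied => index 4.
Table: [-, 988, 533, 260, 123]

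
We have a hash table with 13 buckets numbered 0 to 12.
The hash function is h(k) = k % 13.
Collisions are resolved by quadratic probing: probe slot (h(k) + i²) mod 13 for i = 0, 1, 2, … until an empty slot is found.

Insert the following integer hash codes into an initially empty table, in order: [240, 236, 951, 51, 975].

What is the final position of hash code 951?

240: h=6 -> slot 6
236: h=2 -> slot 2
951: h=2, probe 2,3 -> slot 3
51: h=12 -> slot 12
975: h=0 -> slot 0
Table: [975, —, 236, 951, —, —, 240, —, —, —, —, —, 51]

3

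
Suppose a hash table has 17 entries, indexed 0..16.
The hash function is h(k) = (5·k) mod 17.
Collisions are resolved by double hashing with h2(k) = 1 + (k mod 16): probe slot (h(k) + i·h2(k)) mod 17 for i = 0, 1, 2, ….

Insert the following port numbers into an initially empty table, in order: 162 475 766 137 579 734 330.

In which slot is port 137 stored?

162: h=11 -> slot 11
475: h=12 -> slot 12
766: h=5 -> slot 5
137: h=5, h2=10, probe 5,15 -> slot 15
579: h=5, h2=4, probe 5,9 -> slot 9
734: h=15, h2=15, probe 15,13 -> slot 13
330: h=1 -> slot 1
Table: [∅, 330, ∅, ∅, ∅, 766, ∅, ∅, ∅, 579, ∅, 162, 475, 734, ∅, 137, ∅]

15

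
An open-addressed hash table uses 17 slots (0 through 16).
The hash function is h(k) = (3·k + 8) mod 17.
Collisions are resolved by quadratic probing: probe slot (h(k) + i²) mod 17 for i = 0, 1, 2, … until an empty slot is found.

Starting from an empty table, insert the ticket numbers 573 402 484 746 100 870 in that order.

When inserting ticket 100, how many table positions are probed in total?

2

Insert 573: h=10, slot 10 empty -> index 10.
Insert 402: h=7, slot 7 empty -> index 7.
Insert 484: h=15, slot 15 empty -> index 15.
Insert 746: h=2, slot 2 empty -> index 2.
Insert 100: h=2, slot 2 occupied -> index 3.
Insert 870: h=0, slot 0 empty -> index 0.
Table: [870, ∅, 746, 100, ∅, ∅, ∅, 402, ∅, ∅, 573, ∅, ∅, ∅, ∅, 484, ∅]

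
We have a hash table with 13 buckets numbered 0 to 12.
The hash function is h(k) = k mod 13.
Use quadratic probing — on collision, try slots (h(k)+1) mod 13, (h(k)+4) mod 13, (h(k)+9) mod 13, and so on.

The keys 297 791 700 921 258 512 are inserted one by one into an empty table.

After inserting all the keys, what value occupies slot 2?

700

297 hashes to 11; slot 11 is free → place at 11.
791 hashes to 11; 11 taken → place at 12.
700 hashes to 11; 11,12 taken → place at 2.
921 hashes to 11; 11,12,2 taken → place at 7.
258 hashes to 11; 11,12,2,7 taken → place at 1.
512 hashes to 5; slot 5 is free → place at 5.
Table: [-, 258, 700, -, -, 512, -, 921, -, -, -, 297, 791]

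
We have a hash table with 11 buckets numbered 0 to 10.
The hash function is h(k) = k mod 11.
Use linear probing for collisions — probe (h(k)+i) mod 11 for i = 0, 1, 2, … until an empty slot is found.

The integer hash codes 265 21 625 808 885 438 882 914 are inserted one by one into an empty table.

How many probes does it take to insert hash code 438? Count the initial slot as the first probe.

265: h=1 -> slot 1
21: h=10 -> slot 10
625: h=9 -> slot 9
808: h=5 -> slot 5
885: h=5, probe 5,6 -> slot 6
438: h=9, probe 9,10,0 -> slot 0
882: h=2 -> slot 2
914: h=1, probe 1,2,3 -> slot 3
Table: [438, 265, 882, 914, _, 808, 885, _, _, 625, 21]

3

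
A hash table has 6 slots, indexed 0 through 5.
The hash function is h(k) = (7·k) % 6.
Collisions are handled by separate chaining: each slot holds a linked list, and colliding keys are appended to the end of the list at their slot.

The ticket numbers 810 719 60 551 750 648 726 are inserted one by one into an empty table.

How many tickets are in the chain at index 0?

Insert 810: h=0, bucket 0 empty → new chain.
Insert 719: h=5, bucket 5 empty → new chain.
Insert 60: h=0, bucket 0 nonempty → append to chain.
Insert 551: h=5, bucket 5 nonempty → append to chain.
Insert 750: h=0, bucket 0 nonempty → append to chain.
Insert 648: h=0, bucket 0 nonempty → append to chain.
Insert 726: h=0, bucket 0 nonempty → append to chain.
Final buckets:
0: 810 -> 60 -> 750 -> 648 -> 726
1: ∅
2: ∅
3: ∅
4: ∅
5: 719 -> 551

5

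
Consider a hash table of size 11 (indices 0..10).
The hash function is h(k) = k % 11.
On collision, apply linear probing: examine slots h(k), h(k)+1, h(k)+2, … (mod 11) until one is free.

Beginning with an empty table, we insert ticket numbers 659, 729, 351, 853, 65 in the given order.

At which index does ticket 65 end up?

Insert 659: h=10, slot 10 empty -> index 10.
Insert 729: h=3, slot 3 empty -> index 3.
Insert 351: h=10, slot 10 occupied -> index 0.
Insert 853: h=6, slot 6 empty -> index 6.
Insert 65: h=10, slots 10,0 occupied -> index 1.
Table: [351, 65, -, 729, -, -, 853, -, -, -, 659]

1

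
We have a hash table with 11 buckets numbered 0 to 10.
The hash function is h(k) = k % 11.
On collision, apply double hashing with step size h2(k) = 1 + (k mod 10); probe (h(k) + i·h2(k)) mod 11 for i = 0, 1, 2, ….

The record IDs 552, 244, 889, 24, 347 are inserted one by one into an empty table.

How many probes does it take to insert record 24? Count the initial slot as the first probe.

3

552 hashes to 2; slot 2 is free => place at 2.
244 hashes to 2, h2=5; 2 taken => place at 7.
889 hashes to 9; slot 9 is free => place at 9.
24 hashes to 2, h2=5; 2,7 taken => place at 1.
347 hashes to 6; slot 6 is free => place at 6.
Table: [., 24, 552, ., ., ., 347, 244, ., 889, .]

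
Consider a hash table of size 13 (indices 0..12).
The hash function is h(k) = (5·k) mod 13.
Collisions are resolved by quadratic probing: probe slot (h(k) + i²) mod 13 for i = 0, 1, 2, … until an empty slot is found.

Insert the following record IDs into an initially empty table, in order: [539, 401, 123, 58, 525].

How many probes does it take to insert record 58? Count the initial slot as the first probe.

3

Insert 539: h=4, slot 4 empty → index 4.
Insert 401: h=3, slot 3 empty → index 3.
Insert 123: h=4, slot 4 occupied → index 5.
Insert 58: h=4, slots 4,5 occupied → index 8.
Insert 525: h=12, slot 12 empty → index 12.
Table: [., ., ., 401, 539, 123, ., ., 58, ., ., ., 525]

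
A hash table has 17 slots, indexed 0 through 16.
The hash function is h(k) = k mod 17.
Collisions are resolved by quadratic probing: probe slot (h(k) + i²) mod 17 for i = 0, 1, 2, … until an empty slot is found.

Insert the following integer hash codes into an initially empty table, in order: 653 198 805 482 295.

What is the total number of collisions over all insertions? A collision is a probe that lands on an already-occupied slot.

653: h=7 -> slot 7
198: h=11 -> slot 11
805: h=6 -> slot 6
482: h=6, probe 6,7,10 -> slot 10
295: h=6, probe 6,7,10,15 -> slot 15
Table: [_, _, _, _, _, _, 805, 653, _, _, 482, 198, _, _, _, 295, _]

5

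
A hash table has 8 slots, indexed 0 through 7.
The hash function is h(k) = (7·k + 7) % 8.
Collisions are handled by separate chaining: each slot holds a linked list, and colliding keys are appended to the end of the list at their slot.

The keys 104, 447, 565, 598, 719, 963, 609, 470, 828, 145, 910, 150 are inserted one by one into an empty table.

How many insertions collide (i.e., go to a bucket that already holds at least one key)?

5

104 → bucket 7
447 → bucket 0
565 → bucket 2
598 → bucket 1
719 → bucket 0 (collision)
963 → bucket 4
609 → bucket 6
470 → bucket 1 (collision)
828 → bucket 3
145 → bucket 6 (collision)
910 → bucket 1 (collision)
150 → bucket 1 (collision)
Final buckets:
0: 447 -> 719
1: 598 -> 470 -> 910 -> 150
2: 565
3: 828
4: 963
5: _
6: 609 -> 145
7: 104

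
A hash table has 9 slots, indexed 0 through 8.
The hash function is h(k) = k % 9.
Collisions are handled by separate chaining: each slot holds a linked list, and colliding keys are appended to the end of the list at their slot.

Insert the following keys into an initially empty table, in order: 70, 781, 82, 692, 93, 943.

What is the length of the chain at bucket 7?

3

Insert 70: h=7, bucket 7 empty -> new chain.
Insert 781: h=7, bucket 7 nonempty -> append to chain.
Insert 82: h=1, bucket 1 empty -> new chain.
Insert 692: h=8, bucket 8 empty -> new chain.
Insert 93: h=3, bucket 3 empty -> new chain.
Insert 943: h=7, bucket 7 nonempty -> append to chain.
Final buckets:
0: ∅
1: 82
2: ∅
3: 93
4: ∅
5: ∅
6: ∅
7: 70 -> 781 -> 943
8: 692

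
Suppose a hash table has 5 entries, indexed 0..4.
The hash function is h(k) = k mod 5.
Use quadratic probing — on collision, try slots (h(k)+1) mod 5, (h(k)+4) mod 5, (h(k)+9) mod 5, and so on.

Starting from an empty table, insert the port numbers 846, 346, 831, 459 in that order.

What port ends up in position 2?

Insert 846: h=1, slot 1 empty -> index 1.
Insert 346: h=1, slot 1 occupied -> index 2.
Insert 831: h=1, slots 1,2 occupied -> index 0.
Insert 459: h=4, slot 4 empty -> index 4.
Table: [831, 846, 346, _, 459]

346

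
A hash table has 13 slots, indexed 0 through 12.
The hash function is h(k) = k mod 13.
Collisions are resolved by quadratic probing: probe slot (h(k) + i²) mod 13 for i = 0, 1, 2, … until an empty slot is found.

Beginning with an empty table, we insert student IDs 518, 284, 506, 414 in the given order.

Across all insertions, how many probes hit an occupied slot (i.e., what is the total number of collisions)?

4

518 hashes to 11; slot 11 is free -> place at 11.
284 hashes to 11; 11 taken -> place at 12.
506 hashes to 12; 12 taken -> place at 0.
414 hashes to 11; 11,12 taken -> place at 2.
Table: [506, _, 414, _, _, _, _, _, _, _, _, 518, 284]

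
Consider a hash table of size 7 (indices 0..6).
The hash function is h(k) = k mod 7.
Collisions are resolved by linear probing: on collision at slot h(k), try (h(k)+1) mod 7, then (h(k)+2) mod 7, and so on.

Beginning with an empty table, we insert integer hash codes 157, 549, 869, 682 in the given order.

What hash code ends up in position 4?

157: h=3 → slot 3
549: h=3, probe 3,4 → slot 4
869: h=1 → slot 1
682: h=3, probe 3,4,5 → slot 5
Table: [∅, 869, ∅, 157, 549, 682, ∅]

549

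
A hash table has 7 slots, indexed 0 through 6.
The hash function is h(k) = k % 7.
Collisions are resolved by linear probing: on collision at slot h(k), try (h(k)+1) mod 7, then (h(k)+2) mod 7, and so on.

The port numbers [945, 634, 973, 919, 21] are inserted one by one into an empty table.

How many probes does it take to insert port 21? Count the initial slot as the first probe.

4

945: h=0 => slot 0
634: h=4 => slot 4
973: h=0, probe 0,1 => slot 1
919: h=2 => slot 2
21: h=0, probe 0,1,2,3 => slot 3
Table: [945, 973, 919, 21, 634, ∅, ∅]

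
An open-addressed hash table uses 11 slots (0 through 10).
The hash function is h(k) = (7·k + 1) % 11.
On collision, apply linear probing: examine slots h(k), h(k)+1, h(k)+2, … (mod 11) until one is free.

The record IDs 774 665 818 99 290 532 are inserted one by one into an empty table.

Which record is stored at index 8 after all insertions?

818

Insert 774: h=7, slot 7 empty => index 7.
Insert 665: h=3, slot 3 empty => index 3.
Insert 818: h=7, slot 7 occupied => index 8.
Insert 99: h=1, slot 1 empty => index 1.
Insert 290: h=7, slots 7,8 occupied => index 9.
Insert 532: h=7, slots 7,8,9 occupied => index 10.
Table: [., 99, ., 665, ., ., ., 774, 818, 290, 532]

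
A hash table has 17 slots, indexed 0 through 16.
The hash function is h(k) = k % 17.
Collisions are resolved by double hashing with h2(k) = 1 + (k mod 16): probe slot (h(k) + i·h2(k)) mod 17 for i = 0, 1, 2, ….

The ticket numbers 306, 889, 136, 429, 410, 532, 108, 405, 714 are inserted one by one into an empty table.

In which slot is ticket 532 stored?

306 hashes to 0; slot 0 is free -> place at 0.
889 hashes to 5; slot 5 is free -> place at 5.
136 hashes to 0, h2=9; 0 taken -> place at 9.
429 hashes to 4; slot 4 is free -> place at 4.
410 hashes to 2; slot 2 is free -> place at 2.
532 hashes to 5, h2=5; 5 taken -> place at 10.
108 hashes to 6; slot 6 is free -> place at 6.
405 hashes to 14; slot 14 is free -> place at 14.
714 hashes to 0, h2=11; 0 taken -> place at 11.
Table: [306, ., 410, ., 429, 889, 108, ., ., 136, 532, 714, ., ., 405, ., .]

10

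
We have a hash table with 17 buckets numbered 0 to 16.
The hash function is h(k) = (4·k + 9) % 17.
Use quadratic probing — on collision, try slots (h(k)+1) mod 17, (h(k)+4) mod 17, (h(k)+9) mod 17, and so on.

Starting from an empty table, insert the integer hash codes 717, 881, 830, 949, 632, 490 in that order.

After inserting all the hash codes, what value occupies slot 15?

830

717 hashes to 4; slot 4 is free → place at 4.
881 hashes to 14; slot 14 is free → place at 14.
830 hashes to 14; 14 taken → place at 15.
949 hashes to 14; 14,15 taken → place at 1.
632 hashes to 4; 4 taken → place at 5.
490 hashes to 14; 14,15,1 taken → place at 6.
Table: [., 949, ., ., 717, 632, 490, ., ., ., ., ., ., ., 881, 830, .]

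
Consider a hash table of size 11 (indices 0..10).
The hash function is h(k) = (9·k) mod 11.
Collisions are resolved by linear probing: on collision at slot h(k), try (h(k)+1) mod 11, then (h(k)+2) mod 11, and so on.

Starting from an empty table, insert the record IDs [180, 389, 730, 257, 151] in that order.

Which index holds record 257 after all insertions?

6

Insert 180: h=3, slot 3 empty → index 3.
Insert 389: h=3, slot 3 occupied → index 4.
Insert 730: h=3, slots 3,4 occupied → index 5.
Insert 257: h=3, slots 3,4,5 occupied → index 6.
Insert 151: h=6, slot 6 occupied → index 7.
Table: [., ., ., 180, 389, 730, 257, 151, ., ., .]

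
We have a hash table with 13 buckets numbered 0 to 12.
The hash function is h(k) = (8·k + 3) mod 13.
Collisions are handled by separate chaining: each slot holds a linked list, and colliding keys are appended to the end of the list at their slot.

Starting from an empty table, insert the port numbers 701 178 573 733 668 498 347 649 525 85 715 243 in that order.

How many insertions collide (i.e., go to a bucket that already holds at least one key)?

5

701 -> bucket 8
178 -> bucket 10
573 -> bucket 11
733 -> bucket 4
668 -> bucket 4 (collision)
498 -> bucket 9
347 -> bucket 10 (collision)
649 -> bucket 8 (collision)
525 -> bucket 4 (collision)
85 -> bucket 7
715 -> bucket 3
243 -> bucket 10 (collision)
Final buckets:
0: -
1: -
2: -
3: 715
4: 733 -> 668 -> 525
5: -
6: -
7: 85
8: 701 -> 649
9: 498
10: 178 -> 347 -> 243
11: 573
12: -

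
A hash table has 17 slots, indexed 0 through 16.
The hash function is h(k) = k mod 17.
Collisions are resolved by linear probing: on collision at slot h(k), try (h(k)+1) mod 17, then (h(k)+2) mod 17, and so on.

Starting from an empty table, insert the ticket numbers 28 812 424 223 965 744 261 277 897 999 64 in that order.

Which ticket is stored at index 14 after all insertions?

Insert 28: h=11, slot 11 empty -> index 11.
Insert 812: h=13, slot 13 empty -> index 13.
Insert 424: h=16, slot 16 empty -> index 16.
Insert 223: h=2, slot 2 empty -> index 2.
Insert 965: h=13, slot 13 occupied -> index 14.
Insert 744: h=13, slots 13,14 occupied -> index 15.
Insert 261: h=6, slot 6 empty -> index 6.
Insert 277: h=5, slot 5 empty -> index 5.
Insert 897: h=13, slots 13,14,15,16 occupied -> index 0.
Insert 999: h=13, slots 13,14,15,16,0 occupied -> index 1.
Insert 64: h=13, slots 13,14,15,16,0,1,2 occupied -> index 3.
Table: [897, 999, 223, 64, _, 277, 261, _, _, _, _, 28, _, 812, 965, 744, 424]

965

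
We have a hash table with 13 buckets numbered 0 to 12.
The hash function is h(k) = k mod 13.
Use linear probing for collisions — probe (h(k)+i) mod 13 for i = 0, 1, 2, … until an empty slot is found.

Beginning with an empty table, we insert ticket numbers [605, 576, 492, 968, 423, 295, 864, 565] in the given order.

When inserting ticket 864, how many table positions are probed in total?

Insert 605: h=7, slot 7 empty -> index 7.
Insert 576: h=4, slot 4 empty -> index 4.
Insert 492: h=11, slot 11 empty -> index 11.
Insert 968: h=6, slot 6 empty -> index 6.
Insert 423: h=7, slot 7 occupied -> index 8.
Insert 295: h=9, slot 9 empty -> index 9.
Insert 864: h=6, slots 6,7,8,9 occupied -> index 10.
Insert 565: h=6, slots 6,7,8,9,10,11 occupied -> index 12.
Table: [—, —, —, —, 576, —, 968, 605, 423, 295, 864, 492, 565]

5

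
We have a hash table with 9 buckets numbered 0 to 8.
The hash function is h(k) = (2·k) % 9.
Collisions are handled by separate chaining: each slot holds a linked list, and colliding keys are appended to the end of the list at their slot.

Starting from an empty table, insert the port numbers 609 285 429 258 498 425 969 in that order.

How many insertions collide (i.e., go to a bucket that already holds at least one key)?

4

609 -> bucket 3
285 -> bucket 3 (collision)
429 -> bucket 3 (collision)
258 -> bucket 3 (collision)
498 -> bucket 6
425 -> bucket 4
969 -> bucket 3 (collision)
Final buckets:
0: ∅
1: ∅
2: ∅
3: 609 -> 285 -> 429 -> 258 -> 969
4: 425
5: ∅
6: 498
7: ∅
8: ∅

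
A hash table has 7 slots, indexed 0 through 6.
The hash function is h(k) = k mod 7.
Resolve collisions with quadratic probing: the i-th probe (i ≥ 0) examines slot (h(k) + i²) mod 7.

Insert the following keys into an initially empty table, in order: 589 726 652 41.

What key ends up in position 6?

Insert 589: h=1, slot 1 empty => index 1.
Insert 726: h=5, slot 5 empty => index 5.
Insert 652: h=1, slot 1 occupied => index 2.
Insert 41: h=6, slot 6 empty => index 6.
Table: [., 589, 652, ., ., 726, 41]

41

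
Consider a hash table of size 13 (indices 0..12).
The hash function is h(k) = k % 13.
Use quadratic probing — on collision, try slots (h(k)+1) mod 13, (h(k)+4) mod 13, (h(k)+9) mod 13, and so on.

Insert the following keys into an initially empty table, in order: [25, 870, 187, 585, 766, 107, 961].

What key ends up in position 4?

Insert 25: h=12, slot 12 empty -> index 12.
Insert 870: h=12, slot 12 occupied -> index 0.
Insert 187: h=5, slot 5 empty -> index 5.
Insert 585: h=0, slot 0 occupied -> index 1.
Insert 766: h=12, slots 12,0 occupied -> index 3.
Insert 107: h=3, slot 3 occupied -> index 4.
Insert 961: h=12, slots 12,0,3 occupied -> index 8.
Table: [870, 585, _, 766, 107, 187, _, _, 961, _, _, _, 25]

107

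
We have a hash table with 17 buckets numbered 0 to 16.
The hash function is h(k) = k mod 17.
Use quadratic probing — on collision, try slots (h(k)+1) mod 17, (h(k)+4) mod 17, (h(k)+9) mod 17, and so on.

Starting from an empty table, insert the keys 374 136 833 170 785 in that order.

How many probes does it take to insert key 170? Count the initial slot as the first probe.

4

374: h=0 → slot 0
136: h=0, probe 0,1 → slot 1
833: h=0, probe 0,1,4 → slot 4
170: h=0, probe 0,1,4,9 → slot 9
785: h=3 → slot 3
Table: [374, 136, —, 785, 833, —, —, —, —, 170, —, —, —, —, —, —, —]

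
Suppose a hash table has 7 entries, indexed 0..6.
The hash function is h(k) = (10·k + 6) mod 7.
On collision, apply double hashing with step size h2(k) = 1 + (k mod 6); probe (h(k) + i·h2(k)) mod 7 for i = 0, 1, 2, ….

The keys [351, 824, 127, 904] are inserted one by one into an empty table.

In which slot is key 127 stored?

4

351: h=2 → slot 2
824: h=0 → slot 0
127: h=2, h2=2, probe 2,4 → slot 4
904: h=2, h2=5, probe 2,0,5 → slot 5
Table: [824, -, 351, -, 127, 904, -]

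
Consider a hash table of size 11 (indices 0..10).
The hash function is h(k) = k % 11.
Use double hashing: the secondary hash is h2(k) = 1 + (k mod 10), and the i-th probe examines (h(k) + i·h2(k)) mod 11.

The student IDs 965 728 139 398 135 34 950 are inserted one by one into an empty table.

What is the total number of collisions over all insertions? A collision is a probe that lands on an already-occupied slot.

1

965 hashes to 8; slot 8 is free => place at 8.
728 hashes to 2; slot 2 is free => place at 2.
139 hashes to 7; slot 7 is free => place at 7.
398 hashes to 2, h2=9; 2 taken => place at 0.
135 hashes to 3; slot 3 is free => place at 3.
34 hashes to 1; slot 1 is free => place at 1.
950 hashes to 4; slot 4 is free => place at 4.
Table: [398, 34, 728, 135, 950, —, —, 139, 965, —, —]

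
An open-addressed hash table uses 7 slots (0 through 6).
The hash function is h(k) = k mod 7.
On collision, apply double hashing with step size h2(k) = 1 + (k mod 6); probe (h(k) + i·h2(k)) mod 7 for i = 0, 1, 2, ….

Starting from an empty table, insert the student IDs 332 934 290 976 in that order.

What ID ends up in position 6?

332: h=3 → slot 3
934: h=3, h2=5, probe 3,1 → slot 1
290: h=3, h2=3, probe 3,6 → slot 6
976: h=3, h2=5, probe 3,1,6,4 → slot 4
Table: [-, 934, -, 332, 976, -, 290]

290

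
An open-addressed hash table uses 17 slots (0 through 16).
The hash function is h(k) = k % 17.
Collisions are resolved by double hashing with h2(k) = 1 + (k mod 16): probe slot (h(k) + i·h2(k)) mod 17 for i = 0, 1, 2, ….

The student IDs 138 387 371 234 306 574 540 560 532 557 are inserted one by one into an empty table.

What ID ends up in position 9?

Insert 138: h=2, slot 2 empty => index 2.
Insert 387: h=13, slot 13 empty => index 13.
Insert 371: h=14, slot 14 empty => index 14.
Insert 234: h=13, h2=11, slot 13 occupied => index 7.
Insert 306: h=0, slot 0 empty => index 0.
Insert 574: h=13, h2=15, slot 13 occupied => index 11.
Insert 540: h=13, h2=13, slot 13 occupied => index 9.
Insert 560: h=16, slot 16 empty => index 16.
Insert 532: h=5, slot 5 empty => index 5.
Insert 557: h=13, h2=14, slot 13 occupied => index 10.
Table: [306, ., 138, ., ., 532, ., 234, ., 540, 557, 574, ., 387, 371, ., 560]

540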